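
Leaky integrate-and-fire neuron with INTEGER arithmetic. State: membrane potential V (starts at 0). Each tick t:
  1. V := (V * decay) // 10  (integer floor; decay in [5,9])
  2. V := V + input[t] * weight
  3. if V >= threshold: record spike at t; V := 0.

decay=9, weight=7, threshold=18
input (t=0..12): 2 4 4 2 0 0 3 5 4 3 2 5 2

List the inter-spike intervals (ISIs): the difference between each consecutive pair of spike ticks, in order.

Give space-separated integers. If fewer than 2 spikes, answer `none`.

t=0: input=2 -> V=14
t=1: input=4 -> V=0 FIRE
t=2: input=4 -> V=0 FIRE
t=3: input=2 -> V=14
t=4: input=0 -> V=12
t=5: input=0 -> V=10
t=6: input=3 -> V=0 FIRE
t=7: input=5 -> V=0 FIRE
t=8: input=4 -> V=0 FIRE
t=9: input=3 -> V=0 FIRE
t=10: input=2 -> V=14
t=11: input=5 -> V=0 FIRE
t=12: input=2 -> V=14

Answer: 1 4 1 1 1 2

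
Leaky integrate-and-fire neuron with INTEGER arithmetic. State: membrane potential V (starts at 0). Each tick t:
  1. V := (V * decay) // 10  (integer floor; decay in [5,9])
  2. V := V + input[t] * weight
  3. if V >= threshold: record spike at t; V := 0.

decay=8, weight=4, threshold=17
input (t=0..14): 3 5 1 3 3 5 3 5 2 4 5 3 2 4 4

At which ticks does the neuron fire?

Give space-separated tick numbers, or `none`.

t=0: input=3 -> V=12
t=1: input=5 -> V=0 FIRE
t=2: input=1 -> V=4
t=3: input=3 -> V=15
t=4: input=3 -> V=0 FIRE
t=5: input=5 -> V=0 FIRE
t=6: input=3 -> V=12
t=7: input=5 -> V=0 FIRE
t=8: input=2 -> V=8
t=9: input=4 -> V=0 FIRE
t=10: input=5 -> V=0 FIRE
t=11: input=3 -> V=12
t=12: input=2 -> V=0 FIRE
t=13: input=4 -> V=16
t=14: input=4 -> V=0 FIRE

Answer: 1 4 5 7 9 10 12 14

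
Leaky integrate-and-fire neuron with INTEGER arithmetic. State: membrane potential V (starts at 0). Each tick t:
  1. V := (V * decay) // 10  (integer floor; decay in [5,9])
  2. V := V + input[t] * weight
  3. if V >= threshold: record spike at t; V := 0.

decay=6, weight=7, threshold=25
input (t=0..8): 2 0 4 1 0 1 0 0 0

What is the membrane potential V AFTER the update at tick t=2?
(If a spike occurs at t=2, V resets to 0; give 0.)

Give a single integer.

t=0: input=2 -> V=14
t=1: input=0 -> V=8
t=2: input=4 -> V=0 FIRE
t=3: input=1 -> V=7
t=4: input=0 -> V=4
t=5: input=1 -> V=9
t=6: input=0 -> V=5
t=7: input=0 -> V=3
t=8: input=0 -> V=1

Answer: 0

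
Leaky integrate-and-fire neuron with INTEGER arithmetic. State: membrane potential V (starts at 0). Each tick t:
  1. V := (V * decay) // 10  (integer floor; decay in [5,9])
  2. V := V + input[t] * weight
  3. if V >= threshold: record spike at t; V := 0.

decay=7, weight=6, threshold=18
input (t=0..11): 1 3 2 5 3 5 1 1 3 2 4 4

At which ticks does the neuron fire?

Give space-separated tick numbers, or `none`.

Answer: 1 3 4 5 8 10 11

Derivation:
t=0: input=1 -> V=6
t=1: input=3 -> V=0 FIRE
t=2: input=2 -> V=12
t=3: input=5 -> V=0 FIRE
t=4: input=3 -> V=0 FIRE
t=5: input=5 -> V=0 FIRE
t=6: input=1 -> V=6
t=7: input=1 -> V=10
t=8: input=3 -> V=0 FIRE
t=9: input=2 -> V=12
t=10: input=4 -> V=0 FIRE
t=11: input=4 -> V=0 FIRE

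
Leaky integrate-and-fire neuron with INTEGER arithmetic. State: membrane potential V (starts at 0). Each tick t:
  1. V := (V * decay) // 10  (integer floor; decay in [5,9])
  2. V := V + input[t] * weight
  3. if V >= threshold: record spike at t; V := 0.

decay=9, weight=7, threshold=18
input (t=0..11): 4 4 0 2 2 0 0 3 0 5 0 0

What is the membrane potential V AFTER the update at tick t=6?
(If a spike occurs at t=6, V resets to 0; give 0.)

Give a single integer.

t=0: input=4 -> V=0 FIRE
t=1: input=4 -> V=0 FIRE
t=2: input=0 -> V=0
t=3: input=2 -> V=14
t=4: input=2 -> V=0 FIRE
t=5: input=0 -> V=0
t=6: input=0 -> V=0
t=7: input=3 -> V=0 FIRE
t=8: input=0 -> V=0
t=9: input=5 -> V=0 FIRE
t=10: input=0 -> V=0
t=11: input=0 -> V=0

Answer: 0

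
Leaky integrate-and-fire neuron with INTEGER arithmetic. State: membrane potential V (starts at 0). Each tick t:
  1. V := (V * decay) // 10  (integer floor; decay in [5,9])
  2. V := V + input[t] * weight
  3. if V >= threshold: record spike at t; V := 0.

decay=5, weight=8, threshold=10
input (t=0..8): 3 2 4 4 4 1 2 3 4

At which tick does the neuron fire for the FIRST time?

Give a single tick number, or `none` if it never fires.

Answer: 0

Derivation:
t=0: input=3 -> V=0 FIRE
t=1: input=2 -> V=0 FIRE
t=2: input=4 -> V=0 FIRE
t=3: input=4 -> V=0 FIRE
t=4: input=4 -> V=0 FIRE
t=5: input=1 -> V=8
t=6: input=2 -> V=0 FIRE
t=7: input=3 -> V=0 FIRE
t=8: input=4 -> V=0 FIRE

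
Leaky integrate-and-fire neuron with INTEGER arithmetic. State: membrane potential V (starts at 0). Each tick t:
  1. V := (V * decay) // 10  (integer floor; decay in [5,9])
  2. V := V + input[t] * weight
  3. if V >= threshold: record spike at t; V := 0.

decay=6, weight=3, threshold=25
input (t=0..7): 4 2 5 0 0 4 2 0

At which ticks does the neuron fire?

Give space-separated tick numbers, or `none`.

t=0: input=4 -> V=12
t=1: input=2 -> V=13
t=2: input=5 -> V=22
t=3: input=0 -> V=13
t=4: input=0 -> V=7
t=5: input=4 -> V=16
t=6: input=2 -> V=15
t=7: input=0 -> V=9

Answer: none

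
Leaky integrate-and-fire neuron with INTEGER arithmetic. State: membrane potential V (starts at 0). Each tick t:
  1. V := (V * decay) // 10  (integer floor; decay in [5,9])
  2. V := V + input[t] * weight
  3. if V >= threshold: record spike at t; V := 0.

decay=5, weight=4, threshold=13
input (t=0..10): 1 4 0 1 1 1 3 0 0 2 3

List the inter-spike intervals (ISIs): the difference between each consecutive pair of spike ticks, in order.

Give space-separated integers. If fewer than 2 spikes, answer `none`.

Answer: 5 4

Derivation:
t=0: input=1 -> V=4
t=1: input=4 -> V=0 FIRE
t=2: input=0 -> V=0
t=3: input=1 -> V=4
t=4: input=1 -> V=6
t=5: input=1 -> V=7
t=6: input=3 -> V=0 FIRE
t=7: input=0 -> V=0
t=8: input=0 -> V=0
t=9: input=2 -> V=8
t=10: input=3 -> V=0 FIRE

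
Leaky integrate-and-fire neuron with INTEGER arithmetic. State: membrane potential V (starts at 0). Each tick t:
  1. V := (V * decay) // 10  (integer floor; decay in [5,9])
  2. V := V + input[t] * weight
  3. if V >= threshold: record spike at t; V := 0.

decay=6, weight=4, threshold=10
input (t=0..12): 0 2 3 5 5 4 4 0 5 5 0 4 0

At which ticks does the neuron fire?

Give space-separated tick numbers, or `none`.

t=0: input=0 -> V=0
t=1: input=2 -> V=8
t=2: input=3 -> V=0 FIRE
t=3: input=5 -> V=0 FIRE
t=4: input=5 -> V=0 FIRE
t=5: input=4 -> V=0 FIRE
t=6: input=4 -> V=0 FIRE
t=7: input=0 -> V=0
t=8: input=5 -> V=0 FIRE
t=9: input=5 -> V=0 FIRE
t=10: input=0 -> V=0
t=11: input=4 -> V=0 FIRE
t=12: input=0 -> V=0

Answer: 2 3 4 5 6 8 9 11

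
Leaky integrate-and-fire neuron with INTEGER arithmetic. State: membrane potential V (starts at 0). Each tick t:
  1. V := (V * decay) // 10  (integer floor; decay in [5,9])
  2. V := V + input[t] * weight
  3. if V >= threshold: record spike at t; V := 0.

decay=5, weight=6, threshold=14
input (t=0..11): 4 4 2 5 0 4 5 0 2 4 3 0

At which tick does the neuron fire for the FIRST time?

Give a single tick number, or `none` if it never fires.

t=0: input=4 -> V=0 FIRE
t=1: input=4 -> V=0 FIRE
t=2: input=2 -> V=12
t=3: input=5 -> V=0 FIRE
t=4: input=0 -> V=0
t=5: input=4 -> V=0 FIRE
t=6: input=5 -> V=0 FIRE
t=7: input=0 -> V=0
t=8: input=2 -> V=12
t=9: input=4 -> V=0 FIRE
t=10: input=3 -> V=0 FIRE
t=11: input=0 -> V=0

Answer: 0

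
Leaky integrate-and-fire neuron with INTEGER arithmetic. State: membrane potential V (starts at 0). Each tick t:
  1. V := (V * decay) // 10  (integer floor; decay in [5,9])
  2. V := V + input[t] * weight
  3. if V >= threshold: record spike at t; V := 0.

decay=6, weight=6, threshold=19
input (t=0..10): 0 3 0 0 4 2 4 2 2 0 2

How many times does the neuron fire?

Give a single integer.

Answer: 3

Derivation:
t=0: input=0 -> V=0
t=1: input=3 -> V=18
t=2: input=0 -> V=10
t=3: input=0 -> V=6
t=4: input=4 -> V=0 FIRE
t=5: input=2 -> V=12
t=6: input=4 -> V=0 FIRE
t=7: input=2 -> V=12
t=8: input=2 -> V=0 FIRE
t=9: input=0 -> V=0
t=10: input=2 -> V=12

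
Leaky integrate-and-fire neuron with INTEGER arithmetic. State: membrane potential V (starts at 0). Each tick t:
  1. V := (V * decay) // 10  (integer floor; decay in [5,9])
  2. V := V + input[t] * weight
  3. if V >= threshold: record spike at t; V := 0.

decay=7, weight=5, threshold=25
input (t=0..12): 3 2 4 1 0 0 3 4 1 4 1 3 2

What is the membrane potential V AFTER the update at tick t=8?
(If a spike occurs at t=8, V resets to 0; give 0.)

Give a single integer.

t=0: input=3 -> V=15
t=1: input=2 -> V=20
t=2: input=4 -> V=0 FIRE
t=3: input=1 -> V=5
t=4: input=0 -> V=3
t=5: input=0 -> V=2
t=6: input=3 -> V=16
t=7: input=4 -> V=0 FIRE
t=8: input=1 -> V=5
t=9: input=4 -> V=23
t=10: input=1 -> V=21
t=11: input=3 -> V=0 FIRE
t=12: input=2 -> V=10

Answer: 5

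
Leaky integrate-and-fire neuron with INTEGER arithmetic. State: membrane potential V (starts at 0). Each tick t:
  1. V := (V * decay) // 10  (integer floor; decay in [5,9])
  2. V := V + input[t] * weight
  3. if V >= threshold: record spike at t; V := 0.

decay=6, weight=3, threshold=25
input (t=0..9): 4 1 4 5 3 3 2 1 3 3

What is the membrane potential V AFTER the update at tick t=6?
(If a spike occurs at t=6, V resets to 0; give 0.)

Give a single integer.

Answer: 14

Derivation:
t=0: input=4 -> V=12
t=1: input=1 -> V=10
t=2: input=4 -> V=18
t=3: input=5 -> V=0 FIRE
t=4: input=3 -> V=9
t=5: input=3 -> V=14
t=6: input=2 -> V=14
t=7: input=1 -> V=11
t=8: input=3 -> V=15
t=9: input=3 -> V=18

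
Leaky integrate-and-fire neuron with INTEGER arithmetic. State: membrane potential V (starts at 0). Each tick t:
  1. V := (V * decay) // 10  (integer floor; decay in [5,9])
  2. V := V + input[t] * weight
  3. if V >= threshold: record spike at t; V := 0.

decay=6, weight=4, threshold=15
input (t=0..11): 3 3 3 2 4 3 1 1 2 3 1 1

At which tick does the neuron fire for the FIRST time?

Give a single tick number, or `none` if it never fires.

Answer: 1

Derivation:
t=0: input=3 -> V=12
t=1: input=3 -> V=0 FIRE
t=2: input=3 -> V=12
t=3: input=2 -> V=0 FIRE
t=4: input=4 -> V=0 FIRE
t=5: input=3 -> V=12
t=6: input=1 -> V=11
t=7: input=1 -> V=10
t=8: input=2 -> V=14
t=9: input=3 -> V=0 FIRE
t=10: input=1 -> V=4
t=11: input=1 -> V=6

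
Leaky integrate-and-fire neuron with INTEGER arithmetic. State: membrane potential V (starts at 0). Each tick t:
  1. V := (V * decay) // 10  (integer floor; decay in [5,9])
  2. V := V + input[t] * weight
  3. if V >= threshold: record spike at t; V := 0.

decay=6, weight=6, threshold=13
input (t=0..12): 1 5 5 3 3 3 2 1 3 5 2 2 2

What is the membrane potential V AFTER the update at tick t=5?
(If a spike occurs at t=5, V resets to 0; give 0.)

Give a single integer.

Answer: 0

Derivation:
t=0: input=1 -> V=6
t=1: input=5 -> V=0 FIRE
t=2: input=5 -> V=0 FIRE
t=3: input=3 -> V=0 FIRE
t=4: input=3 -> V=0 FIRE
t=5: input=3 -> V=0 FIRE
t=6: input=2 -> V=12
t=7: input=1 -> V=0 FIRE
t=8: input=3 -> V=0 FIRE
t=9: input=5 -> V=0 FIRE
t=10: input=2 -> V=12
t=11: input=2 -> V=0 FIRE
t=12: input=2 -> V=12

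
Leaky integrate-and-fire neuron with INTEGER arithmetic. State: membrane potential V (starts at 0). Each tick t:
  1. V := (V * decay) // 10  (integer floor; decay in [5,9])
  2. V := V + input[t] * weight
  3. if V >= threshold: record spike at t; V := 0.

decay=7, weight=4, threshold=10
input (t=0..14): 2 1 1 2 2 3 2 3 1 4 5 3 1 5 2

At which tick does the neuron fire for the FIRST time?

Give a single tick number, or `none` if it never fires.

t=0: input=2 -> V=8
t=1: input=1 -> V=9
t=2: input=1 -> V=0 FIRE
t=3: input=2 -> V=8
t=4: input=2 -> V=0 FIRE
t=5: input=3 -> V=0 FIRE
t=6: input=2 -> V=8
t=7: input=3 -> V=0 FIRE
t=8: input=1 -> V=4
t=9: input=4 -> V=0 FIRE
t=10: input=5 -> V=0 FIRE
t=11: input=3 -> V=0 FIRE
t=12: input=1 -> V=4
t=13: input=5 -> V=0 FIRE
t=14: input=2 -> V=8

Answer: 2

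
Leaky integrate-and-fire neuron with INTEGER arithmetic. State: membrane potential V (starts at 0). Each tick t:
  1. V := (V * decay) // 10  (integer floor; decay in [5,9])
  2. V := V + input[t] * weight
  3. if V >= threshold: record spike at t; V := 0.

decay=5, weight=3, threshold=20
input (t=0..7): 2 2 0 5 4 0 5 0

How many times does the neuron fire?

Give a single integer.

t=0: input=2 -> V=6
t=1: input=2 -> V=9
t=2: input=0 -> V=4
t=3: input=5 -> V=17
t=4: input=4 -> V=0 FIRE
t=5: input=0 -> V=0
t=6: input=5 -> V=15
t=7: input=0 -> V=7

Answer: 1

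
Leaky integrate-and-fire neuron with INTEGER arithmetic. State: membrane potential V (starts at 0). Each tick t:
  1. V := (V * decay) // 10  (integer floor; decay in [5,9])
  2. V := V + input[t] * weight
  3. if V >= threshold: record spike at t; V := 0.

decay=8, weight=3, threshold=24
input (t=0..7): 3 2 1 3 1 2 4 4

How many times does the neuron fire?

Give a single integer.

t=0: input=3 -> V=9
t=1: input=2 -> V=13
t=2: input=1 -> V=13
t=3: input=3 -> V=19
t=4: input=1 -> V=18
t=5: input=2 -> V=20
t=6: input=4 -> V=0 FIRE
t=7: input=4 -> V=12

Answer: 1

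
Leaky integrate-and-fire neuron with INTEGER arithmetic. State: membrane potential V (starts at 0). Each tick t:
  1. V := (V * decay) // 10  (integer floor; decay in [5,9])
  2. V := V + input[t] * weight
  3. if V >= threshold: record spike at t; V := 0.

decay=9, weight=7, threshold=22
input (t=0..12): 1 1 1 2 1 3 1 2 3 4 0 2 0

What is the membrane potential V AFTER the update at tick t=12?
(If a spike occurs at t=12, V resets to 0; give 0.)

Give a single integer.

t=0: input=1 -> V=7
t=1: input=1 -> V=13
t=2: input=1 -> V=18
t=3: input=2 -> V=0 FIRE
t=4: input=1 -> V=7
t=5: input=3 -> V=0 FIRE
t=6: input=1 -> V=7
t=7: input=2 -> V=20
t=8: input=3 -> V=0 FIRE
t=9: input=4 -> V=0 FIRE
t=10: input=0 -> V=0
t=11: input=2 -> V=14
t=12: input=0 -> V=12

Answer: 12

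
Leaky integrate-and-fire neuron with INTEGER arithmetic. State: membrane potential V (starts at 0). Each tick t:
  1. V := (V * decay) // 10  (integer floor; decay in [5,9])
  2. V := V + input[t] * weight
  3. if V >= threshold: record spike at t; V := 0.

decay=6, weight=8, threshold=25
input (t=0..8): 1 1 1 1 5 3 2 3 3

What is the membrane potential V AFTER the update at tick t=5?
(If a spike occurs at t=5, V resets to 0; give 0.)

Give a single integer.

t=0: input=1 -> V=8
t=1: input=1 -> V=12
t=2: input=1 -> V=15
t=3: input=1 -> V=17
t=4: input=5 -> V=0 FIRE
t=5: input=3 -> V=24
t=6: input=2 -> V=0 FIRE
t=7: input=3 -> V=24
t=8: input=3 -> V=0 FIRE

Answer: 24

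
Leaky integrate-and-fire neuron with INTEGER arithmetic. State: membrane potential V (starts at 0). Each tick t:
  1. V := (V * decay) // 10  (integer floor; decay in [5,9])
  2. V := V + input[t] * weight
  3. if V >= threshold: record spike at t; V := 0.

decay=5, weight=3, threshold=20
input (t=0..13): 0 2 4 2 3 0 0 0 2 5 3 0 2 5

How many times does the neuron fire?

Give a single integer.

t=0: input=0 -> V=0
t=1: input=2 -> V=6
t=2: input=4 -> V=15
t=3: input=2 -> V=13
t=4: input=3 -> V=15
t=5: input=0 -> V=7
t=6: input=0 -> V=3
t=7: input=0 -> V=1
t=8: input=2 -> V=6
t=9: input=5 -> V=18
t=10: input=3 -> V=18
t=11: input=0 -> V=9
t=12: input=2 -> V=10
t=13: input=5 -> V=0 FIRE

Answer: 1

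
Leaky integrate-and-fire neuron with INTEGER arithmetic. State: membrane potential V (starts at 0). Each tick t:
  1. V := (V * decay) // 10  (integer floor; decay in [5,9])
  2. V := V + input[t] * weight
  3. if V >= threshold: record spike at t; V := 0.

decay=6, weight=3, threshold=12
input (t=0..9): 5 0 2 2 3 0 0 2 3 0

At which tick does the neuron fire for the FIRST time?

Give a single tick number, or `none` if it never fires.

t=0: input=5 -> V=0 FIRE
t=1: input=0 -> V=0
t=2: input=2 -> V=6
t=3: input=2 -> V=9
t=4: input=3 -> V=0 FIRE
t=5: input=0 -> V=0
t=6: input=0 -> V=0
t=7: input=2 -> V=6
t=8: input=3 -> V=0 FIRE
t=9: input=0 -> V=0

Answer: 0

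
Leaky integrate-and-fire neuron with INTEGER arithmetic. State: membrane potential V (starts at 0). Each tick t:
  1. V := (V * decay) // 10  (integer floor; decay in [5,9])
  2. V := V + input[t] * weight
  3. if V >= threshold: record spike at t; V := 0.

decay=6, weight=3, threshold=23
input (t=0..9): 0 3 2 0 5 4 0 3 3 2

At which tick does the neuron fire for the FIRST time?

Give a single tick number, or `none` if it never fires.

t=0: input=0 -> V=0
t=1: input=3 -> V=9
t=2: input=2 -> V=11
t=3: input=0 -> V=6
t=4: input=5 -> V=18
t=5: input=4 -> V=22
t=6: input=0 -> V=13
t=7: input=3 -> V=16
t=8: input=3 -> V=18
t=9: input=2 -> V=16

Answer: none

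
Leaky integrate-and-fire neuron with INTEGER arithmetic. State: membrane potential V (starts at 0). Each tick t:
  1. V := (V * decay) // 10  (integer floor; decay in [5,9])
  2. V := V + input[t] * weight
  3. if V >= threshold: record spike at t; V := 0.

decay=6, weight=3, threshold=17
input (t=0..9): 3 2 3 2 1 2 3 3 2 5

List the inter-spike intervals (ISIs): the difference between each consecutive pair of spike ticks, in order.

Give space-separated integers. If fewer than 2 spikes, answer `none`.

Answer: 2

Derivation:
t=0: input=3 -> V=9
t=1: input=2 -> V=11
t=2: input=3 -> V=15
t=3: input=2 -> V=15
t=4: input=1 -> V=12
t=5: input=2 -> V=13
t=6: input=3 -> V=16
t=7: input=3 -> V=0 FIRE
t=8: input=2 -> V=6
t=9: input=5 -> V=0 FIRE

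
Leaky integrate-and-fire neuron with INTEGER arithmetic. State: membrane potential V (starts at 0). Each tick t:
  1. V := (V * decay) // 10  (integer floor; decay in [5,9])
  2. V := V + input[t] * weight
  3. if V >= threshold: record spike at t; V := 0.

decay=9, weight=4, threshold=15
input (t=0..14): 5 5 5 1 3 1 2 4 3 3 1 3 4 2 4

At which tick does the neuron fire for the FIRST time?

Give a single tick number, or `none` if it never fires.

t=0: input=5 -> V=0 FIRE
t=1: input=5 -> V=0 FIRE
t=2: input=5 -> V=0 FIRE
t=3: input=1 -> V=4
t=4: input=3 -> V=0 FIRE
t=5: input=1 -> V=4
t=6: input=2 -> V=11
t=7: input=4 -> V=0 FIRE
t=8: input=3 -> V=12
t=9: input=3 -> V=0 FIRE
t=10: input=1 -> V=4
t=11: input=3 -> V=0 FIRE
t=12: input=4 -> V=0 FIRE
t=13: input=2 -> V=8
t=14: input=4 -> V=0 FIRE

Answer: 0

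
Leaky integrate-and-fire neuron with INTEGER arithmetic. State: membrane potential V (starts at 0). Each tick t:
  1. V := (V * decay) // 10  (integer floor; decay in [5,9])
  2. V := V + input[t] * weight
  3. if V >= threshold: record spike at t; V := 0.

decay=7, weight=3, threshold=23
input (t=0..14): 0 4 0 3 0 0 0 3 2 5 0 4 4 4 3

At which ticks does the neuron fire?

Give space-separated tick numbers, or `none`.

Answer: 9 13

Derivation:
t=0: input=0 -> V=0
t=1: input=4 -> V=12
t=2: input=0 -> V=8
t=3: input=3 -> V=14
t=4: input=0 -> V=9
t=5: input=0 -> V=6
t=6: input=0 -> V=4
t=7: input=3 -> V=11
t=8: input=2 -> V=13
t=9: input=5 -> V=0 FIRE
t=10: input=0 -> V=0
t=11: input=4 -> V=12
t=12: input=4 -> V=20
t=13: input=4 -> V=0 FIRE
t=14: input=3 -> V=9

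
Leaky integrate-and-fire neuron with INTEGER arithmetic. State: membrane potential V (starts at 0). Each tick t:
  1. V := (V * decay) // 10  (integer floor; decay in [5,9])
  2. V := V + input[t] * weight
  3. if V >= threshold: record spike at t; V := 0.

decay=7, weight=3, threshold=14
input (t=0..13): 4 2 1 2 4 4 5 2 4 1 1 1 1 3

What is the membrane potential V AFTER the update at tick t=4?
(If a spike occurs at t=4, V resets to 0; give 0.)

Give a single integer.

t=0: input=4 -> V=12
t=1: input=2 -> V=0 FIRE
t=2: input=1 -> V=3
t=3: input=2 -> V=8
t=4: input=4 -> V=0 FIRE
t=5: input=4 -> V=12
t=6: input=5 -> V=0 FIRE
t=7: input=2 -> V=6
t=8: input=4 -> V=0 FIRE
t=9: input=1 -> V=3
t=10: input=1 -> V=5
t=11: input=1 -> V=6
t=12: input=1 -> V=7
t=13: input=3 -> V=13

Answer: 0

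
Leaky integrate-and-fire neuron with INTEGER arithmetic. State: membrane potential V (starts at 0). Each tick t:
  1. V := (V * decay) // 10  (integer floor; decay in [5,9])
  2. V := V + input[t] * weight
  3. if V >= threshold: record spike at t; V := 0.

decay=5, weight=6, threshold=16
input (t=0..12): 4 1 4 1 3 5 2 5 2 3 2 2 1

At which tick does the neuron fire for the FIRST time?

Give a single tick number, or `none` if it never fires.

t=0: input=4 -> V=0 FIRE
t=1: input=1 -> V=6
t=2: input=4 -> V=0 FIRE
t=3: input=1 -> V=6
t=4: input=3 -> V=0 FIRE
t=5: input=5 -> V=0 FIRE
t=6: input=2 -> V=12
t=7: input=5 -> V=0 FIRE
t=8: input=2 -> V=12
t=9: input=3 -> V=0 FIRE
t=10: input=2 -> V=12
t=11: input=2 -> V=0 FIRE
t=12: input=1 -> V=6

Answer: 0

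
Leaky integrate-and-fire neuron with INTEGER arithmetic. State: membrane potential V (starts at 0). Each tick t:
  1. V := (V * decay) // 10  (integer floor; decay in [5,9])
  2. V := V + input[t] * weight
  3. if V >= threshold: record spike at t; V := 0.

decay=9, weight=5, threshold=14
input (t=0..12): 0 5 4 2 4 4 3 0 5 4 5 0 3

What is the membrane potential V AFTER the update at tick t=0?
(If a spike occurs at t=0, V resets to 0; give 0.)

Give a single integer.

Answer: 0

Derivation:
t=0: input=0 -> V=0
t=1: input=5 -> V=0 FIRE
t=2: input=4 -> V=0 FIRE
t=3: input=2 -> V=10
t=4: input=4 -> V=0 FIRE
t=5: input=4 -> V=0 FIRE
t=6: input=3 -> V=0 FIRE
t=7: input=0 -> V=0
t=8: input=5 -> V=0 FIRE
t=9: input=4 -> V=0 FIRE
t=10: input=5 -> V=0 FIRE
t=11: input=0 -> V=0
t=12: input=3 -> V=0 FIRE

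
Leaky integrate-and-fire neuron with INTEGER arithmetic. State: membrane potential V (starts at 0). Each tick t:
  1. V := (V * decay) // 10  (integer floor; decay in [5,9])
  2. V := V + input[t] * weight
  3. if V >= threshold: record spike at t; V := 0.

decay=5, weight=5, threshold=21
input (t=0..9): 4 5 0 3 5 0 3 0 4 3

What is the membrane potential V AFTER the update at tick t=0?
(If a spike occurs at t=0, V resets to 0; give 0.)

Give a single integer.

t=0: input=4 -> V=20
t=1: input=5 -> V=0 FIRE
t=2: input=0 -> V=0
t=3: input=3 -> V=15
t=4: input=5 -> V=0 FIRE
t=5: input=0 -> V=0
t=6: input=3 -> V=15
t=7: input=0 -> V=7
t=8: input=4 -> V=0 FIRE
t=9: input=3 -> V=15

Answer: 20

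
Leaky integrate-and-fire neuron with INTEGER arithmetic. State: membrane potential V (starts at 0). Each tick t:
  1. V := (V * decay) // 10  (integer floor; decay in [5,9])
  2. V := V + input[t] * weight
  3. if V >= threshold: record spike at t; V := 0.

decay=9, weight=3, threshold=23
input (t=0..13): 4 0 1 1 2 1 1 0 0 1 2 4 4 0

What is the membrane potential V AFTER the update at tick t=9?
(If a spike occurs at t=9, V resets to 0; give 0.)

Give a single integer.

Answer: 16

Derivation:
t=0: input=4 -> V=12
t=1: input=0 -> V=10
t=2: input=1 -> V=12
t=3: input=1 -> V=13
t=4: input=2 -> V=17
t=5: input=1 -> V=18
t=6: input=1 -> V=19
t=7: input=0 -> V=17
t=8: input=0 -> V=15
t=9: input=1 -> V=16
t=10: input=2 -> V=20
t=11: input=4 -> V=0 FIRE
t=12: input=4 -> V=12
t=13: input=0 -> V=10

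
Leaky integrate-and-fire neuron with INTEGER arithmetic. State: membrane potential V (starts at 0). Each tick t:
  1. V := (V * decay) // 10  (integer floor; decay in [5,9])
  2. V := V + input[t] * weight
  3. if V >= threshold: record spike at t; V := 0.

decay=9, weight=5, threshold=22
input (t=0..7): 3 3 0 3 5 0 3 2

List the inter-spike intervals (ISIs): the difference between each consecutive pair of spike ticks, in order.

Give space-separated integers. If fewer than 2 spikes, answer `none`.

Answer: 3 3

Derivation:
t=0: input=3 -> V=15
t=1: input=3 -> V=0 FIRE
t=2: input=0 -> V=0
t=3: input=3 -> V=15
t=4: input=5 -> V=0 FIRE
t=5: input=0 -> V=0
t=6: input=3 -> V=15
t=7: input=2 -> V=0 FIRE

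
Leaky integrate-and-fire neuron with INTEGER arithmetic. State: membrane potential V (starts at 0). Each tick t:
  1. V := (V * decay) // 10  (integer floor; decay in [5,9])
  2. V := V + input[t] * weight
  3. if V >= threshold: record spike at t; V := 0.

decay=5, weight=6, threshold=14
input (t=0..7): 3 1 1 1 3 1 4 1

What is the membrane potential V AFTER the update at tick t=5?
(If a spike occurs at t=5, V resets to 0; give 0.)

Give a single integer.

Answer: 6

Derivation:
t=0: input=3 -> V=0 FIRE
t=1: input=1 -> V=6
t=2: input=1 -> V=9
t=3: input=1 -> V=10
t=4: input=3 -> V=0 FIRE
t=5: input=1 -> V=6
t=6: input=4 -> V=0 FIRE
t=7: input=1 -> V=6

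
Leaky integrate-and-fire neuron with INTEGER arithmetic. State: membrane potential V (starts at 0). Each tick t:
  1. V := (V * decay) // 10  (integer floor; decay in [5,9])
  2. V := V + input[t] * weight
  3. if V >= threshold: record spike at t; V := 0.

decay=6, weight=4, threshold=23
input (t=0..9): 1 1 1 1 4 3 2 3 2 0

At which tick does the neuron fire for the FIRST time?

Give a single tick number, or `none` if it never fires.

Answer: 5

Derivation:
t=0: input=1 -> V=4
t=1: input=1 -> V=6
t=2: input=1 -> V=7
t=3: input=1 -> V=8
t=4: input=4 -> V=20
t=5: input=3 -> V=0 FIRE
t=6: input=2 -> V=8
t=7: input=3 -> V=16
t=8: input=2 -> V=17
t=9: input=0 -> V=10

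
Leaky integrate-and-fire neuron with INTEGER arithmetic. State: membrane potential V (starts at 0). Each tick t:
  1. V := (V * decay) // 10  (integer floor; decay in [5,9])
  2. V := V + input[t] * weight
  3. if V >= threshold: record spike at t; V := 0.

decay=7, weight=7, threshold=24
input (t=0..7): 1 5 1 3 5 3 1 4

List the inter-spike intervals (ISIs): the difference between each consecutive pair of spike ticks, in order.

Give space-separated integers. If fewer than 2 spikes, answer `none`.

t=0: input=1 -> V=7
t=1: input=5 -> V=0 FIRE
t=2: input=1 -> V=7
t=3: input=3 -> V=0 FIRE
t=4: input=5 -> V=0 FIRE
t=5: input=3 -> V=21
t=6: input=1 -> V=21
t=7: input=4 -> V=0 FIRE

Answer: 2 1 3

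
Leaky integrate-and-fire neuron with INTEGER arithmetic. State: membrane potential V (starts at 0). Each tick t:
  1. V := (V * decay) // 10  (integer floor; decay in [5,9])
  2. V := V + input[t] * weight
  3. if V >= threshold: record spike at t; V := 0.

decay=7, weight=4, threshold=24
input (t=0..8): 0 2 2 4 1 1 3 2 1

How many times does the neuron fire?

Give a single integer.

Answer: 1

Derivation:
t=0: input=0 -> V=0
t=1: input=2 -> V=8
t=2: input=2 -> V=13
t=3: input=4 -> V=0 FIRE
t=4: input=1 -> V=4
t=5: input=1 -> V=6
t=6: input=3 -> V=16
t=7: input=2 -> V=19
t=8: input=1 -> V=17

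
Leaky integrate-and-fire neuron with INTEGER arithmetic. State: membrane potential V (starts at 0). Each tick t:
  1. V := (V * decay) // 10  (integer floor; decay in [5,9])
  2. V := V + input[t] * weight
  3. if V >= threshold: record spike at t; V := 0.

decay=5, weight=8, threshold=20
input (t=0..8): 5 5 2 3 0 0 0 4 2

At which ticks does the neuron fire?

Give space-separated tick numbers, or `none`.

t=0: input=5 -> V=0 FIRE
t=1: input=5 -> V=0 FIRE
t=2: input=2 -> V=16
t=3: input=3 -> V=0 FIRE
t=4: input=0 -> V=0
t=5: input=0 -> V=0
t=6: input=0 -> V=0
t=7: input=4 -> V=0 FIRE
t=8: input=2 -> V=16

Answer: 0 1 3 7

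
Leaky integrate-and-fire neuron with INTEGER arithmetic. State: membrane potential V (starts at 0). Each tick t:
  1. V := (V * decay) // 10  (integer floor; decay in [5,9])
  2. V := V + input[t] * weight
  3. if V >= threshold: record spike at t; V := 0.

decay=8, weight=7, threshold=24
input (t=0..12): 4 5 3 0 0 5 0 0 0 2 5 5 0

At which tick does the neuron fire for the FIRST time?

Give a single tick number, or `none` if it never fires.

t=0: input=4 -> V=0 FIRE
t=1: input=5 -> V=0 FIRE
t=2: input=3 -> V=21
t=3: input=0 -> V=16
t=4: input=0 -> V=12
t=5: input=5 -> V=0 FIRE
t=6: input=0 -> V=0
t=7: input=0 -> V=0
t=8: input=0 -> V=0
t=9: input=2 -> V=14
t=10: input=5 -> V=0 FIRE
t=11: input=5 -> V=0 FIRE
t=12: input=0 -> V=0

Answer: 0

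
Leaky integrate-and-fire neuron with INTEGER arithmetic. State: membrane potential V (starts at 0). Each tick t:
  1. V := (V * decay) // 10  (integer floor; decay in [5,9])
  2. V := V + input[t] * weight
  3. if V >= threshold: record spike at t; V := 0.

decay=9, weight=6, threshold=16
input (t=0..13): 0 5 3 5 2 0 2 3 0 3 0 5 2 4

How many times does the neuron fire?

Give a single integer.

Answer: 8

Derivation:
t=0: input=0 -> V=0
t=1: input=5 -> V=0 FIRE
t=2: input=3 -> V=0 FIRE
t=3: input=5 -> V=0 FIRE
t=4: input=2 -> V=12
t=5: input=0 -> V=10
t=6: input=2 -> V=0 FIRE
t=7: input=3 -> V=0 FIRE
t=8: input=0 -> V=0
t=9: input=3 -> V=0 FIRE
t=10: input=0 -> V=0
t=11: input=5 -> V=0 FIRE
t=12: input=2 -> V=12
t=13: input=4 -> V=0 FIRE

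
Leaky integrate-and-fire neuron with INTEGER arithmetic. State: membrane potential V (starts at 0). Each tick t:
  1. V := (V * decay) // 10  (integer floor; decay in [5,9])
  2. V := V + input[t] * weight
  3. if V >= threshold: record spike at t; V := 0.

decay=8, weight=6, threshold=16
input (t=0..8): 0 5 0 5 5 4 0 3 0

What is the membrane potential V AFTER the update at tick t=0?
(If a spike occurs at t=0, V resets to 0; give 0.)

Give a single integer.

Answer: 0

Derivation:
t=0: input=0 -> V=0
t=1: input=5 -> V=0 FIRE
t=2: input=0 -> V=0
t=3: input=5 -> V=0 FIRE
t=4: input=5 -> V=0 FIRE
t=5: input=4 -> V=0 FIRE
t=6: input=0 -> V=0
t=7: input=3 -> V=0 FIRE
t=8: input=0 -> V=0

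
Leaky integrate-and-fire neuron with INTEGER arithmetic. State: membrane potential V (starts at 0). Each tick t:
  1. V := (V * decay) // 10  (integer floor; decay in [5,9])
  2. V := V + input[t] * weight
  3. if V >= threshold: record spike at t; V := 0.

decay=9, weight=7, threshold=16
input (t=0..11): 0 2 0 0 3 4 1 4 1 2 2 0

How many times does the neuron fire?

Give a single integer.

Answer: 4

Derivation:
t=0: input=0 -> V=0
t=1: input=2 -> V=14
t=2: input=0 -> V=12
t=3: input=0 -> V=10
t=4: input=3 -> V=0 FIRE
t=5: input=4 -> V=0 FIRE
t=6: input=1 -> V=7
t=7: input=4 -> V=0 FIRE
t=8: input=1 -> V=7
t=9: input=2 -> V=0 FIRE
t=10: input=2 -> V=14
t=11: input=0 -> V=12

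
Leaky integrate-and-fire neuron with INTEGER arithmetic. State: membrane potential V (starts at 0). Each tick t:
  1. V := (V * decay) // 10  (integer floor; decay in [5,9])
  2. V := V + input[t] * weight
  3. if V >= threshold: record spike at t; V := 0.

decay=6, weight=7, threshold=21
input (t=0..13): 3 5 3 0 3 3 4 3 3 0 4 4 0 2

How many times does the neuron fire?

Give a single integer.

t=0: input=3 -> V=0 FIRE
t=1: input=5 -> V=0 FIRE
t=2: input=3 -> V=0 FIRE
t=3: input=0 -> V=0
t=4: input=3 -> V=0 FIRE
t=5: input=3 -> V=0 FIRE
t=6: input=4 -> V=0 FIRE
t=7: input=3 -> V=0 FIRE
t=8: input=3 -> V=0 FIRE
t=9: input=0 -> V=0
t=10: input=4 -> V=0 FIRE
t=11: input=4 -> V=0 FIRE
t=12: input=0 -> V=0
t=13: input=2 -> V=14

Answer: 10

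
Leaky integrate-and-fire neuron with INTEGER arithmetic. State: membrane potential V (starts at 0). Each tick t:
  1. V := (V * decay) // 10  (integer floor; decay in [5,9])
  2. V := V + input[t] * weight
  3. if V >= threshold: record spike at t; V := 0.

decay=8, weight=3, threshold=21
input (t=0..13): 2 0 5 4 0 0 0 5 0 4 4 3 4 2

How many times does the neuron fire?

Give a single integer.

t=0: input=2 -> V=6
t=1: input=0 -> V=4
t=2: input=5 -> V=18
t=3: input=4 -> V=0 FIRE
t=4: input=0 -> V=0
t=5: input=0 -> V=0
t=6: input=0 -> V=0
t=7: input=5 -> V=15
t=8: input=0 -> V=12
t=9: input=4 -> V=0 FIRE
t=10: input=4 -> V=12
t=11: input=3 -> V=18
t=12: input=4 -> V=0 FIRE
t=13: input=2 -> V=6

Answer: 3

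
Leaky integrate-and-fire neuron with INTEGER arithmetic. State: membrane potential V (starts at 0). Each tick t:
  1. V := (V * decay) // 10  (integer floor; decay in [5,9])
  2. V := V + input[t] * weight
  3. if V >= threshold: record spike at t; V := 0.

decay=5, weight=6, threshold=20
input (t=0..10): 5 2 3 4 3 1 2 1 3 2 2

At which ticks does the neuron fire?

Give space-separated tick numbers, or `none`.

Answer: 0 2 3 8

Derivation:
t=0: input=5 -> V=0 FIRE
t=1: input=2 -> V=12
t=2: input=3 -> V=0 FIRE
t=3: input=4 -> V=0 FIRE
t=4: input=3 -> V=18
t=5: input=1 -> V=15
t=6: input=2 -> V=19
t=7: input=1 -> V=15
t=8: input=3 -> V=0 FIRE
t=9: input=2 -> V=12
t=10: input=2 -> V=18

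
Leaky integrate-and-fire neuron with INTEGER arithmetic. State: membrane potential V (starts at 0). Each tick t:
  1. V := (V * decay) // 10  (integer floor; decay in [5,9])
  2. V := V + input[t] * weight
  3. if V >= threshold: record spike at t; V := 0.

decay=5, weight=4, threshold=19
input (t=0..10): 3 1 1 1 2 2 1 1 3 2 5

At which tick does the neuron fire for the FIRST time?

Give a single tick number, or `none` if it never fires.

Answer: 10

Derivation:
t=0: input=3 -> V=12
t=1: input=1 -> V=10
t=2: input=1 -> V=9
t=3: input=1 -> V=8
t=4: input=2 -> V=12
t=5: input=2 -> V=14
t=6: input=1 -> V=11
t=7: input=1 -> V=9
t=8: input=3 -> V=16
t=9: input=2 -> V=16
t=10: input=5 -> V=0 FIRE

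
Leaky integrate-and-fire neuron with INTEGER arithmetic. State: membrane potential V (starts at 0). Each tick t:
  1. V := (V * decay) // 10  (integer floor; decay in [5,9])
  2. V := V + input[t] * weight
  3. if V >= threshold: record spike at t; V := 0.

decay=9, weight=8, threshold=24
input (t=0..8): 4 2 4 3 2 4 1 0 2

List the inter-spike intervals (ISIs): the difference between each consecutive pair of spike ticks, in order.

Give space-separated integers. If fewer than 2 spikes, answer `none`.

Answer: 2 1 2

Derivation:
t=0: input=4 -> V=0 FIRE
t=1: input=2 -> V=16
t=2: input=4 -> V=0 FIRE
t=3: input=3 -> V=0 FIRE
t=4: input=2 -> V=16
t=5: input=4 -> V=0 FIRE
t=6: input=1 -> V=8
t=7: input=0 -> V=7
t=8: input=2 -> V=22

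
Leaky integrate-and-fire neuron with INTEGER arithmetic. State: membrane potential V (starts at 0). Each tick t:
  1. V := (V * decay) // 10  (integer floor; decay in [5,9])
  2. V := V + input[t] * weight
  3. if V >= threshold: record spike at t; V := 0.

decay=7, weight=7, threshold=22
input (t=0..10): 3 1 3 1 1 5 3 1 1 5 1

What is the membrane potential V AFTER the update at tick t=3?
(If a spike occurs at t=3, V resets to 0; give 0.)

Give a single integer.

t=0: input=3 -> V=21
t=1: input=1 -> V=21
t=2: input=3 -> V=0 FIRE
t=3: input=1 -> V=7
t=4: input=1 -> V=11
t=5: input=5 -> V=0 FIRE
t=6: input=3 -> V=21
t=7: input=1 -> V=21
t=8: input=1 -> V=21
t=9: input=5 -> V=0 FIRE
t=10: input=1 -> V=7

Answer: 7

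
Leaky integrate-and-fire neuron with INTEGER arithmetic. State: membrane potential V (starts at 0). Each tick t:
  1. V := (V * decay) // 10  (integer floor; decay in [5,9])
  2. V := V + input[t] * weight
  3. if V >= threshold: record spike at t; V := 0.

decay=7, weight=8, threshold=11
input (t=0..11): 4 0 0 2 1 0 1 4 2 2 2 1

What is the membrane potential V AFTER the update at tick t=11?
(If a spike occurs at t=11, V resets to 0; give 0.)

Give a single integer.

Answer: 8

Derivation:
t=0: input=4 -> V=0 FIRE
t=1: input=0 -> V=0
t=2: input=0 -> V=0
t=3: input=2 -> V=0 FIRE
t=4: input=1 -> V=8
t=5: input=0 -> V=5
t=6: input=1 -> V=0 FIRE
t=7: input=4 -> V=0 FIRE
t=8: input=2 -> V=0 FIRE
t=9: input=2 -> V=0 FIRE
t=10: input=2 -> V=0 FIRE
t=11: input=1 -> V=8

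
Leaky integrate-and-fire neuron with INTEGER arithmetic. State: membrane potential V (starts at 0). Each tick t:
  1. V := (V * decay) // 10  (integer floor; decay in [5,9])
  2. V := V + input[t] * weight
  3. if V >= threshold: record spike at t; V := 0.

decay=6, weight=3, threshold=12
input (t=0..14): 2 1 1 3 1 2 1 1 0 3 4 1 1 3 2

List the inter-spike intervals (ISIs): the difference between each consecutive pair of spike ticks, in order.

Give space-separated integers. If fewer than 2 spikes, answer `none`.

t=0: input=2 -> V=6
t=1: input=1 -> V=6
t=2: input=1 -> V=6
t=3: input=3 -> V=0 FIRE
t=4: input=1 -> V=3
t=5: input=2 -> V=7
t=6: input=1 -> V=7
t=7: input=1 -> V=7
t=8: input=0 -> V=4
t=9: input=3 -> V=11
t=10: input=4 -> V=0 FIRE
t=11: input=1 -> V=3
t=12: input=1 -> V=4
t=13: input=3 -> V=11
t=14: input=2 -> V=0 FIRE

Answer: 7 4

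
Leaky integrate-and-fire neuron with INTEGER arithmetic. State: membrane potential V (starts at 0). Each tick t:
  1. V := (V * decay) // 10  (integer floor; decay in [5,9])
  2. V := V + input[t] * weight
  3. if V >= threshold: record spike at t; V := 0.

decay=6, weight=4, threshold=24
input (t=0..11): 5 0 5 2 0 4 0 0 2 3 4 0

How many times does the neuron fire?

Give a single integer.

Answer: 2

Derivation:
t=0: input=5 -> V=20
t=1: input=0 -> V=12
t=2: input=5 -> V=0 FIRE
t=3: input=2 -> V=8
t=4: input=0 -> V=4
t=5: input=4 -> V=18
t=6: input=0 -> V=10
t=7: input=0 -> V=6
t=8: input=2 -> V=11
t=9: input=3 -> V=18
t=10: input=4 -> V=0 FIRE
t=11: input=0 -> V=0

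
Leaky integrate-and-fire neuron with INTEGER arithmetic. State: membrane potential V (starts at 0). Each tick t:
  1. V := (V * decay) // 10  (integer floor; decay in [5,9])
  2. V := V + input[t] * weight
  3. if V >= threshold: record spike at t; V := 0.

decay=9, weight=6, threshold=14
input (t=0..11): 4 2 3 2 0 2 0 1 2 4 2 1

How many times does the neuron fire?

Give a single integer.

t=0: input=4 -> V=0 FIRE
t=1: input=2 -> V=12
t=2: input=3 -> V=0 FIRE
t=3: input=2 -> V=12
t=4: input=0 -> V=10
t=5: input=2 -> V=0 FIRE
t=6: input=0 -> V=0
t=7: input=1 -> V=6
t=8: input=2 -> V=0 FIRE
t=9: input=4 -> V=0 FIRE
t=10: input=2 -> V=12
t=11: input=1 -> V=0 FIRE

Answer: 6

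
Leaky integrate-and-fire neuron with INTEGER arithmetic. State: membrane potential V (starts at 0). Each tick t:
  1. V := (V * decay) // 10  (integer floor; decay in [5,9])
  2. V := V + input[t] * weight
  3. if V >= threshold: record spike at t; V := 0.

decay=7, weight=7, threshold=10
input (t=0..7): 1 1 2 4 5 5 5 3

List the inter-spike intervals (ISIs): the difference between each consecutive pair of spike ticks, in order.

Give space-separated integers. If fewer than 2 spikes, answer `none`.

t=0: input=1 -> V=7
t=1: input=1 -> V=0 FIRE
t=2: input=2 -> V=0 FIRE
t=3: input=4 -> V=0 FIRE
t=4: input=5 -> V=0 FIRE
t=5: input=5 -> V=0 FIRE
t=6: input=5 -> V=0 FIRE
t=7: input=3 -> V=0 FIRE

Answer: 1 1 1 1 1 1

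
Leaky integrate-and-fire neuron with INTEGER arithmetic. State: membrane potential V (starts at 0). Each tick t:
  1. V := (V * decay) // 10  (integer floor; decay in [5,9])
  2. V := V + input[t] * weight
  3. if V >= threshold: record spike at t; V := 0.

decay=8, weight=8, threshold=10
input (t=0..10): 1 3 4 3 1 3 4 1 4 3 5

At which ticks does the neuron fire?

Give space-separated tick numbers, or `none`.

t=0: input=1 -> V=8
t=1: input=3 -> V=0 FIRE
t=2: input=4 -> V=0 FIRE
t=3: input=3 -> V=0 FIRE
t=4: input=1 -> V=8
t=5: input=3 -> V=0 FIRE
t=6: input=4 -> V=0 FIRE
t=7: input=1 -> V=8
t=8: input=4 -> V=0 FIRE
t=9: input=3 -> V=0 FIRE
t=10: input=5 -> V=0 FIRE

Answer: 1 2 3 5 6 8 9 10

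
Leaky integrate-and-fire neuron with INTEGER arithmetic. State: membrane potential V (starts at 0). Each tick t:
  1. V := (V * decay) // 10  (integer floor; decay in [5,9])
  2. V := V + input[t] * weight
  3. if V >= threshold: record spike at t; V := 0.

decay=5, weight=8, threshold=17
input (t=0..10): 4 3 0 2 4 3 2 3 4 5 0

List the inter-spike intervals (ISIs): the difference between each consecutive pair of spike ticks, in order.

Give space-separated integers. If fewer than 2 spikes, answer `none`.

t=0: input=4 -> V=0 FIRE
t=1: input=3 -> V=0 FIRE
t=2: input=0 -> V=0
t=3: input=2 -> V=16
t=4: input=4 -> V=0 FIRE
t=5: input=3 -> V=0 FIRE
t=6: input=2 -> V=16
t=7: input=3 -> V=0 FIRE
t=8: input=4 -> V=0 FIRE
t=9: input=5 -> V=0 FIRE
t=10: input=0 -> V=0

Answer: 1 3 1 2 1 1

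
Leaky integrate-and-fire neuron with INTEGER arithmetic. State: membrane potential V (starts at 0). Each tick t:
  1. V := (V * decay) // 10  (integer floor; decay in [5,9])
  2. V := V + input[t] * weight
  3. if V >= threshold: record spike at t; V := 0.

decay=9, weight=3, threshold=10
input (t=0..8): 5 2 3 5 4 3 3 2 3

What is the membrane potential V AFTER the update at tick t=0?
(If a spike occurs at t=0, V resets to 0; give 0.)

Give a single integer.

Answer: 0

Derivation:
t=0: input=5 -> V=0 FIRE
t=1: input=2 -> V=6
t=2: input=3 -> V=0 FIRE
t=3: input=5 -> V=0 FIRE
t=4: input=4 -> V=0 FIRE
t=5: input=3 -> V=9
t=6: input=3 -> V=0 FIRE
t=7: input=2 -> V=6
t=8: input=3 -> V=0 FIRE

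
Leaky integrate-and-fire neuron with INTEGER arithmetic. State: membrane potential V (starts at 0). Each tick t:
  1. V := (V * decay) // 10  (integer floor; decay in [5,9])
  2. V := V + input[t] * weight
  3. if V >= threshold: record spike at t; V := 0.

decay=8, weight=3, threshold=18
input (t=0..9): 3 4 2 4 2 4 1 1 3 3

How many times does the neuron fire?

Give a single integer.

Answer: 3

Derivation:
t=0: input=3 -> V=9
t=1: input=4 -> V=0 FIRE
t=2: input=2 -> V=6
t=3: input=4 -> V=16
t=4: input=2 -> V=0 FIRE
t=5: input=4 -> V=12
t=6: input=1 -> V=12
t=7: input=1 -> V=12
t=8: input=3 -> V=0 FIRE
t=9: input=3 -> V=9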